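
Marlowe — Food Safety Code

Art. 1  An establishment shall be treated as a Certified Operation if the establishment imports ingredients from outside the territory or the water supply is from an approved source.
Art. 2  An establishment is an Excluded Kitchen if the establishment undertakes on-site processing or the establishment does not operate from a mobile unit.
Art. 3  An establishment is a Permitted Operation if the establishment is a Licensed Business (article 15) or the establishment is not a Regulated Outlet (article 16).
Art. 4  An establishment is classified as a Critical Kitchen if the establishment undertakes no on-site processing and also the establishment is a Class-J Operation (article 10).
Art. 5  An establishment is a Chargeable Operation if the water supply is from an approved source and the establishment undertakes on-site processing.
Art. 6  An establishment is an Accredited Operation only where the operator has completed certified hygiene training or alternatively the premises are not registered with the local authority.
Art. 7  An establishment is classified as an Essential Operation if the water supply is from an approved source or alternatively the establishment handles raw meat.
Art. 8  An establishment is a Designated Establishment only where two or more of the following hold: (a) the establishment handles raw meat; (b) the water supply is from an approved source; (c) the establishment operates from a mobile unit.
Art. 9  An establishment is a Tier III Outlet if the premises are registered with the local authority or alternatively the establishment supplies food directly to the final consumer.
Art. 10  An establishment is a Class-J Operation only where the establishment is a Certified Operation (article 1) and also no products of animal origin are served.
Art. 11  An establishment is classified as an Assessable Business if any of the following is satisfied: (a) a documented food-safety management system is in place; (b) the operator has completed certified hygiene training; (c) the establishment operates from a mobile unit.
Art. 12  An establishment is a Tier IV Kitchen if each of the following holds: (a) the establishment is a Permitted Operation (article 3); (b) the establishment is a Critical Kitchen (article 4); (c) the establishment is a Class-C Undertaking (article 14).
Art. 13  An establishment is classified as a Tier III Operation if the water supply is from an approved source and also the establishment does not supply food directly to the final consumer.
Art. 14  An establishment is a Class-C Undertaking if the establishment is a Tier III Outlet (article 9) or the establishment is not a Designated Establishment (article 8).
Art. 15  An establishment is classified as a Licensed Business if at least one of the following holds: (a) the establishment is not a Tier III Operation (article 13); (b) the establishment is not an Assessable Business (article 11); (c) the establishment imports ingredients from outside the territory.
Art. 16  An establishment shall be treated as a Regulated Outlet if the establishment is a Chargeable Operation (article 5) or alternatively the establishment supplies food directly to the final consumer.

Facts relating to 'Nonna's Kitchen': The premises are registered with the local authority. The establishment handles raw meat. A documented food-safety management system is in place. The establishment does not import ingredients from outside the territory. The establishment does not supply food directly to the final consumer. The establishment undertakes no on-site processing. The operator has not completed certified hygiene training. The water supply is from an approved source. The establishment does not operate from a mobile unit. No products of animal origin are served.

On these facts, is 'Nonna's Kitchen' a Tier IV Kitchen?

article 13 — Tier III Operation: [the water supply is from an approved source? yes] AND [the establishment does not supply food directly to the final consumer? yes] → satisfied.
article 11 — Assessable Business: [a documented food-safety management system is in place? yes] OR [the operator has completed certified hygiene training? no] OR [the establishment operates from a mobile unit? no] → satisfied.
article 15 — Licensed Business: [not a Tier III Operation (article 13)? no] OR [not an Assessable Business (article 11)? no] OR [the establishment imports ingredients from outside the territory? no] → not satisfied.
article 5 — Chargeable Operation: [the water supply is from an approved source? yes] AND [the establishment undertakes on-site processing? no] → not satisfied.
article 16 — Regulated Outlet: [Chargeable Operation (article 5)? no] OR [the establishment supplies food directly to the final consumer? no] → not satisfied.
article 3 — Permitted Operation: [Licensed Business (article 15)? no] OR [not a Regulated Outlet (article 16)? yes] → satisfied.
article 1 — Certified Operation: [the establishment imports ingredients from outside the territory? no] OR [the water supply is from an approved source? yes] → satisfied.
article 10 — Class-J Operation: [Certified Operation (article 1)? yes] AND [no products of animal origin are served? yes] → satisfied.
article 4 — Critical Kitchen: [the establishment undertakes no on-site processing? yes] AND [Class-J Operation (article 10)? yes] → satisfied.
article 9 — Tier III Outlet: [the premises are registered with the local authority? yes] OR [the establishment supplies food directly to the final consumer? no] → satisfied.
article 8 — Designated Establishment: the establishment handles raw meat? yes; the water supply is from an approved source? yes; the establishment operates from a mobile unit? no — 2 of 3 hold (need ≥2) → satisfied.
article 14 — Class-C Undertaking: [Tier III Outlet (article 9)? yes] OR [not a Designated Establishment (article 8)? no] → satisfied.
article 12 — Tier IV Kitchen: [Permitted Operation (article 3)? yes] AND [Critical Kitchen (article 4)? yes] AND [Class-C Undertaking (article 14)? yes] → satisfied.

Yes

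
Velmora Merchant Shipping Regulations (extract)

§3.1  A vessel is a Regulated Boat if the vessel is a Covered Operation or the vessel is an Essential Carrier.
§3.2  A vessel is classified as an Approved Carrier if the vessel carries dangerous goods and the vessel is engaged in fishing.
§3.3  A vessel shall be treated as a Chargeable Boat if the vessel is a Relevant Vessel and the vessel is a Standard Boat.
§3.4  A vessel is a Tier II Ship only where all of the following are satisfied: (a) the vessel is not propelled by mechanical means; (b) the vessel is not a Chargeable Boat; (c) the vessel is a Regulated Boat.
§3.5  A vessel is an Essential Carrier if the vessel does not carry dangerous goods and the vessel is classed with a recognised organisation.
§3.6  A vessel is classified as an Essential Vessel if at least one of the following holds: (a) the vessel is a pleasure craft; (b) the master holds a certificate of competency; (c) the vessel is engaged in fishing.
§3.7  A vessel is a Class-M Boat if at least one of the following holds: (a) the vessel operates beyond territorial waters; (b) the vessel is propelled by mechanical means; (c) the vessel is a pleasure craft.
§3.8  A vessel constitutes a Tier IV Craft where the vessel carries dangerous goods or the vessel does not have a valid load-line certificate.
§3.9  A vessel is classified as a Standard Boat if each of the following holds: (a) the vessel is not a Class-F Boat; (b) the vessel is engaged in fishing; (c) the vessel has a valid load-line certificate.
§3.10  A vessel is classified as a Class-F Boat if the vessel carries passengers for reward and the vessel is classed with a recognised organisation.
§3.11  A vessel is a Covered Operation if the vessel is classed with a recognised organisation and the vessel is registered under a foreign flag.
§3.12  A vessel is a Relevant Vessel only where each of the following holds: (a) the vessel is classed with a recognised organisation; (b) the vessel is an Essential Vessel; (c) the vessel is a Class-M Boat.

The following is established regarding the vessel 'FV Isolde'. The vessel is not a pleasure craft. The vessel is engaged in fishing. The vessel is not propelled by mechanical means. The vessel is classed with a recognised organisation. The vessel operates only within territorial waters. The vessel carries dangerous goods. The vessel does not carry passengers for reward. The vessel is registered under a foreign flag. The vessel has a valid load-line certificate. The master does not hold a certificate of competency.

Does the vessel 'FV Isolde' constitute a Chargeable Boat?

No

§3.6 — Essential Vessel: [the vessel is a pleasure craft? no] OR [the master holds a certificate of competency? no] OR [the vessel is engaged in fishing? yes] → satisfied.
§3.7 — Class-M Boat: [the vessel operates beyond territorial waters? no] OR [the vessel is propelled by mechanical means? no] OR [the vessel is a pleasure craft? no] → not satisfied.
§3.12 — Relevant Vessel: [the vessel is classed with a recognised organisation? yes] AND [Essential Vessel (§3.6)? yes] AND [Class-M Boat (§3.7)? no] → not satisfied.
§3.10 — Class-F Boat: [the vessel carries passengers for reward? no] AND [the vessel is classed with a recognised organisation? yes] → not satisfied.
§3.9 — Standard Boat: [not a Class-F Boat (§3.10)? yes] AND [the vessel is engaged in fishing? yes] AND [the vessel has a valid load-line certificate? yes] → satisfied.
§3.3 — Chargeable Boat: [Relevant Vessel (§3.12)? no] AND [Standard Boat (§3.9)? yes] → not satisfied.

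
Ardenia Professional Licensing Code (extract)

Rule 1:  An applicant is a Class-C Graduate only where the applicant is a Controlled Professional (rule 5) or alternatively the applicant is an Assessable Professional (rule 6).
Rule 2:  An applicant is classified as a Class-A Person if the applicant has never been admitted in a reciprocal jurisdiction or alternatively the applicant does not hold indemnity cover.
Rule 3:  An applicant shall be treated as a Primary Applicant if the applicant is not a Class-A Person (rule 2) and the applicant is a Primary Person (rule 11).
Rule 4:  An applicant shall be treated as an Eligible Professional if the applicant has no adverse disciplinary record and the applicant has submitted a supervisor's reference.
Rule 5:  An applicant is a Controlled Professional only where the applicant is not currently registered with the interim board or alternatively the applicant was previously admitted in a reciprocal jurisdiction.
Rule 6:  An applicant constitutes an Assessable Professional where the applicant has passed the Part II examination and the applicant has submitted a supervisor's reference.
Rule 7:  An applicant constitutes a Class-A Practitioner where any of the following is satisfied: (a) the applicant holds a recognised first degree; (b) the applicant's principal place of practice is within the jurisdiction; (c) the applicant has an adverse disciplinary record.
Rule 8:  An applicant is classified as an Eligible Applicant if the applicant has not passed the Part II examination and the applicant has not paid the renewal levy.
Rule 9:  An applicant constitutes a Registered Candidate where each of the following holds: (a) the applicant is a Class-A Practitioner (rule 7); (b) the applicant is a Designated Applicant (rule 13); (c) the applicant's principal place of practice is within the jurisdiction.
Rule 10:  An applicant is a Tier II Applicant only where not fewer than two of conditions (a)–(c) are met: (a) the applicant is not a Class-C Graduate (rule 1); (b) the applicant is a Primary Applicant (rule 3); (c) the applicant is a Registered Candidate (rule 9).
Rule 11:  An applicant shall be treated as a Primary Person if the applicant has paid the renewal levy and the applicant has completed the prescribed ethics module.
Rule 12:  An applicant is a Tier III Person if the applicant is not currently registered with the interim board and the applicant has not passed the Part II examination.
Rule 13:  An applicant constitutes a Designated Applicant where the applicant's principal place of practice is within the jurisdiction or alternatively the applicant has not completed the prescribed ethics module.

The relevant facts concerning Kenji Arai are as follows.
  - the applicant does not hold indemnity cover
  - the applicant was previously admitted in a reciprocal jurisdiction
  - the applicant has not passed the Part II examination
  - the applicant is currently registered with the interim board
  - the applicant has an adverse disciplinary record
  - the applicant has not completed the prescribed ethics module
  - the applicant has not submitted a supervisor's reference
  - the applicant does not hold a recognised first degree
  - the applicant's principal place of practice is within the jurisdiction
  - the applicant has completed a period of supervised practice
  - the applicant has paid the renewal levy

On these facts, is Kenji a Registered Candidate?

Yes

rule 7 — Class-A Practitioner: [the applicant holds a recognised first degree? no] OR [the applicant's principal place of practice is within the jurisdiction? yes] OR [the applicant has an adverse disciplinary record? yes] → satisfied.
rule 13 — Designated Applicant: [the applicant's principal place of practice is within the jurisdiction? yes] OR [the applicant has not completed the prescribed ethics module? yes] → satisfied.
rule 9 — Registered Candidate: [Class-A Practitioner (rule 7)? yes] AND [Designated Applicant (rule 13)? yes] AND [the applicant's principal place of practice is within the jurisdiction? yes] → satisfied.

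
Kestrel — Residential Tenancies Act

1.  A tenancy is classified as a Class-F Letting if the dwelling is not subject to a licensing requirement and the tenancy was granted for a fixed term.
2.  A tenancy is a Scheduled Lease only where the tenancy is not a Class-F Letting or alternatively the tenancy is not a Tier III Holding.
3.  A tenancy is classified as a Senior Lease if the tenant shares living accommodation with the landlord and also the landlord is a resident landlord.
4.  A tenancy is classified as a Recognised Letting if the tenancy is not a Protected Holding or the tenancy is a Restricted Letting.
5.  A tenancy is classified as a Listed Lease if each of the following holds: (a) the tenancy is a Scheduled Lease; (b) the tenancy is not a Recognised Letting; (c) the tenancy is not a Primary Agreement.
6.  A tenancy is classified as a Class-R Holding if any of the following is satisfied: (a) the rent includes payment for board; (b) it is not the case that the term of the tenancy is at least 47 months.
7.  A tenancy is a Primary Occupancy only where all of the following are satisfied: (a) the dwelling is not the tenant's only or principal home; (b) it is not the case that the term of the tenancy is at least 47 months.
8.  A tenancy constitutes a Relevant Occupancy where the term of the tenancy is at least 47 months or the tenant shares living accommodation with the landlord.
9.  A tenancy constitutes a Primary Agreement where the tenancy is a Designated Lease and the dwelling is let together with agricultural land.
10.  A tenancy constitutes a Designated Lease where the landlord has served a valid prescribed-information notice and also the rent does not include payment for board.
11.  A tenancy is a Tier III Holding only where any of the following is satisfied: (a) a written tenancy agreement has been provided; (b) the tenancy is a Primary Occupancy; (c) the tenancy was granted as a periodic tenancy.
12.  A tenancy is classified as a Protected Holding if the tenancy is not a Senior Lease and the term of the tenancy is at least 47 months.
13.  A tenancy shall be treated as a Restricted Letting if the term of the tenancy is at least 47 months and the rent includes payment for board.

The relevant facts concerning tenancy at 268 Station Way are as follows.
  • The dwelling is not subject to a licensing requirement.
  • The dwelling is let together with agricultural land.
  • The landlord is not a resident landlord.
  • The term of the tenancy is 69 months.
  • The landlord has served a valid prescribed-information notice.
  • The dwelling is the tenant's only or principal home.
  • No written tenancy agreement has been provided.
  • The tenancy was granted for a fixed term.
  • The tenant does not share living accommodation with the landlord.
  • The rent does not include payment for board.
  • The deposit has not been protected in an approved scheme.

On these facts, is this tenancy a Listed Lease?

Under paragraph 1: the dwelling is not subject to a licensing requirement? yes; and the tenancy was granted for a fixed term? yes. So the tenancy is a Class-F Letting.
Under paragraph 7: the dwelling is not the tenant's only or principal home? no; and term of the tenancy: 69 months ≥ 47 months? yes, so negated condition no. So the tenancy is not a Primary Occupancy.
Under paragraph 11: a written tenancy agreement has been provided? no; or Primary Occupancy (paragraph 7)? no; or the tenancy was granted as a periodic tenancy? no. So the tenancy is not a Tier III Holding.
Under paragraph 2: not a Class-F Letting (paragraph 1)? no; or not a Tier III Holding (paragraph 11)? yes. So the tenancy is a Scheduled Lease.
Under paragraph 3: the tenant shares living accommodation with the landlord? no; and the landlord is a resident landlord? no. So the tenancy is not a Senior Lease.
Under paragraph 12: not a Senior Lease (paragraph 3)? yes; and term of the tenancy: 69 months ≥ 47 months? yes. So the tenancy is a Protected Holding.
Under paragraph 13: term of the tenancy: 69 months ≥ 47 months? yes; and the rent includes payment for board? no. So the tenancy is not a Restricted Letting.
Under paragraph 4: not a Protected Holding (paragraph 12)? no; or Restricted Letting (paragraph 13)? no. So the tenancy is not a Recognised Letting.
Under paragraph 10: the landlord has served a valid prescribed-information notice? yes; and the rent does not include payment for board? yes. So the tenancy is a Designated Lease.
Under paragraph 9: Designated Lease (paragraph 10)? yes; and the dwelling is let together with agricultural land? yes. So the tenancy is a Primary Agreement.
Under paragraph 5: Scheduled Lease (paragraph 2)? yes; and not a Recognised Letting (paragraph 4)? yes; and not a Primary Agreement (paragraph 9)? no. So the tenancy is not a Listed Lease.

No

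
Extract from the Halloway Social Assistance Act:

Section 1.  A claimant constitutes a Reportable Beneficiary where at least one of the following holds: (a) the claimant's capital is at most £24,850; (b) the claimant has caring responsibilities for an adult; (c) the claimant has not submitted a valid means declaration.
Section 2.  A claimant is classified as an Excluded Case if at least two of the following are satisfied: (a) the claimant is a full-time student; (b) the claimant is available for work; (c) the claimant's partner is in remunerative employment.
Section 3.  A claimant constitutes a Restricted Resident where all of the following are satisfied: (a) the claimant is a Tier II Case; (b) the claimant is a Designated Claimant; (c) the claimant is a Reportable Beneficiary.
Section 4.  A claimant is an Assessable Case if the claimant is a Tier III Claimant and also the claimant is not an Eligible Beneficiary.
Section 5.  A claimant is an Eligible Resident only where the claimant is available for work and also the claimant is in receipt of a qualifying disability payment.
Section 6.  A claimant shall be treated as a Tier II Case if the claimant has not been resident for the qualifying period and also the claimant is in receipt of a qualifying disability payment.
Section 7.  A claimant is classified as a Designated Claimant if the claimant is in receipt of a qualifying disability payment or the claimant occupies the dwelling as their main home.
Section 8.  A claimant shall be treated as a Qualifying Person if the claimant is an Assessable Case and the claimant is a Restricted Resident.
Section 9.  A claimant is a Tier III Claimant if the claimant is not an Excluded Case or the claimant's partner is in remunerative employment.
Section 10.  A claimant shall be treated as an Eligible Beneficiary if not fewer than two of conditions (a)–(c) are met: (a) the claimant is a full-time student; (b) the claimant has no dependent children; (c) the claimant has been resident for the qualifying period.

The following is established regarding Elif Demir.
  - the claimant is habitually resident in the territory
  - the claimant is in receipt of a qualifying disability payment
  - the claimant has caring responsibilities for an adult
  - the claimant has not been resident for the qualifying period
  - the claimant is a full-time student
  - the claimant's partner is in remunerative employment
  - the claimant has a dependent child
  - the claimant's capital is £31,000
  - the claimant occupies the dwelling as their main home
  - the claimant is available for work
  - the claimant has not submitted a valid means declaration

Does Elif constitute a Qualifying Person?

section 2 — Excluded Case: the claimant is a full-time student? yes; the claimant is available for work? yes; the claimant's partner is in remunerative employment? yes — 3 of 3 hold (need ≥2) → satisfied.
section 9 — Tier III Claimant: [not an Excluded Case (section 2)? no] OR [the claimant's partner is in remunerative employment? yes] → satisfied.
section 10 — Eligible Beneficiary: the claimant is a full-time student? yes; the claimant has no dependent children? no; the claimant has been resident for the qualifying period? no — 1 of 3 hold (need ≥2) → not satisfied.
section 4 — Assessable Case: [Tier III Claimant (section 9)? yes] AND [not an Eligible Beneficiary (section 10)? yes] → satisfied.
section 6 — Tier II Case: [the claimant has not been resident for the qualifying period? yes] AND [the claimant is in receipt of a qualifying disability payment? yes] → satisfied.
section 7 — Designated Claimant: [the claimant is in receipt of a qualifying disability payment? yes] OR [the claimant occupies the dwelling as their main home? yes] → satisfied.
section 1 — Reportable Beneficiary: [claimant's capital: £31,000 ≤ £24,850? no] OR [the claimant has caring responsibilities for an adult? yes] OR [the claimant has not submitted a valid means declaration? yes] → satisfied.
section 3 — Restricted Resident: [Tier II Case (section 6)? yes] AND [Designated Claimant (section 7)? yes] AND [Reportable Beneficiary (section 1)? yes] → satisfied.
section 8 — Qualifying Person: [Assessable Case (section 4)? yes] AND [Restricted Resident (section 3)? yes] → satisfied.

Yes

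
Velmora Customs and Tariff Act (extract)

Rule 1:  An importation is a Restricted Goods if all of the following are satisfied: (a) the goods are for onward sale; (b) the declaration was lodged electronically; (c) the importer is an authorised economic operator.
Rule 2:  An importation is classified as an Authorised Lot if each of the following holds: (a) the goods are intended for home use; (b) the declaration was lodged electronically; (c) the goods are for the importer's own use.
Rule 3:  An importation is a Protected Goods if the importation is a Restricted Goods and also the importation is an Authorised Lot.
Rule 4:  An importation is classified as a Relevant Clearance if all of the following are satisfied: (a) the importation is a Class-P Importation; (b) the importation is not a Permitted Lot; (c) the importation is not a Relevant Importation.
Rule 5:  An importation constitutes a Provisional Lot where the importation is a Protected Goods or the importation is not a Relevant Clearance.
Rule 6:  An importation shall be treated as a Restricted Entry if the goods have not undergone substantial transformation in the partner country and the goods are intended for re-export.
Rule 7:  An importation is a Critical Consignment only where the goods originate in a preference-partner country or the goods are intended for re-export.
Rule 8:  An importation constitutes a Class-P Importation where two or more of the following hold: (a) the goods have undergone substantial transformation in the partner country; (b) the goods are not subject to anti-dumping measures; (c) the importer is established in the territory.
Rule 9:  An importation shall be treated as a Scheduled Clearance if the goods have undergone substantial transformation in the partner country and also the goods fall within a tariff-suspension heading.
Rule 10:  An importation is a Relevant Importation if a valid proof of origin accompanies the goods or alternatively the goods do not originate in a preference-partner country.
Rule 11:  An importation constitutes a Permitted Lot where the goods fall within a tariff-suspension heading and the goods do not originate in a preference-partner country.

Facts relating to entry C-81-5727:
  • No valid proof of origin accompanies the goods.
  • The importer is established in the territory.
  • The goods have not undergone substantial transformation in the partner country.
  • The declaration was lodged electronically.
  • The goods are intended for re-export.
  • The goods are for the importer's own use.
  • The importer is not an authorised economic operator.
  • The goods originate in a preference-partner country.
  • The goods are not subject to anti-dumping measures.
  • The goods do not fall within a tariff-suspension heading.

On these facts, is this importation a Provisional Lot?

No

rule 1 — Restricted Goods: [the goods are for onward sale? no] AND [the declaration was lodged electronically? yes] AND [the importer is an authorised economic operator? no] → not satisfied.
rule 2 — Authorised Lot: [the goods are intended for home use? no] AND [the declaration was lodged electronically? yes] AND [the goods are for the importer's own use? yes] → not satisfied.
rule 3 — Protected Goods: [Restricted Goods (rule 1)? no] AND [Authorised Lot (rule 2)? no] → not satisfied.
rule 8 — Class-P Importation: the goods have undergone substantial transformation in the partner country? no; the goods are not subject to anti-dumping measures? yes; the importer is established in the territory? yes — 2 of 3 hold (need ≥2) → satisfied.
rule 11 — Permitted Lot: [the goods fall within a tariff-suspension heading? no] AND [the goods do not originate in a preference-partner country? no] → not satisfied.
rule 10 — Relevant Importation: [a valid proof of origin accompanies the goods? no] OR [the goods do not originate in a preference-partner country? no] → not satisfied.
rule 4 — Relevant Clearance: [Class-P Importation (rule 8)? yes] AND [not a Permitted Lot (rule 11)? yes] AND [not a Relevant Importation (rule 10)? yes] → satisfied.
rule 5 — Provisional Lot: [Protected Goods (rule 3)? no] OR [not a Relevant Clearance (rule 4)? no] → not satisfied.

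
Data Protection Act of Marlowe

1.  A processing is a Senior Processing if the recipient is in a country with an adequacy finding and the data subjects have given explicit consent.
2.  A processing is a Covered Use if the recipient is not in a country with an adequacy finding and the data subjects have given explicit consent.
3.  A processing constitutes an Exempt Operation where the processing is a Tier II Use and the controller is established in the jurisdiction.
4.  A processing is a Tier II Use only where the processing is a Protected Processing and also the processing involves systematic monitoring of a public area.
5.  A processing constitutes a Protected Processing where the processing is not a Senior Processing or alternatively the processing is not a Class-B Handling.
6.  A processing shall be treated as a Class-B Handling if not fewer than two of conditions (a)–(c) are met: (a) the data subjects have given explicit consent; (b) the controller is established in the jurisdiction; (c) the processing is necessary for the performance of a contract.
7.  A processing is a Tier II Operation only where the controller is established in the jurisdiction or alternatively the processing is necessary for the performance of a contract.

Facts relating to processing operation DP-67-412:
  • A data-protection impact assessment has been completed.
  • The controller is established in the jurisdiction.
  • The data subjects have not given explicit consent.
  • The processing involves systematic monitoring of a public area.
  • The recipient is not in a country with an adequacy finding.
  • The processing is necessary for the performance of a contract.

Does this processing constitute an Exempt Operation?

paragraph 1 — Senior Processing: [the recipient is in a country with an adequacy finding? no] AND [the data subjects have given explicit consent? no] → not satisfied.
paragraph 6 — Class-B Handling: the data subjects have given explicit consent? no; the controller is established in the jurisdiction? yes; the processing is necessary for the performance of a contract? yes — 2 of 3 hold (need ≥2) → satisfied.
paragraph 5 — Protected Processing: [not a Senior Processing (paragraph 1)? yes] OR [not a Class-B Handling (paragraph 6)? no] → satisfied.
paragraph 4 — Tier II Use: [Protected Processing (paragraph 5)? yes] AND [the processing involves systematic monitoring of a public area? yes] → satisfied.
paragraph 3 — Exempt Operation: [Tier II Use (paragraph 4)? yes] AND [the controller is established in the jurisdiction? yes] → satisfied.

Yes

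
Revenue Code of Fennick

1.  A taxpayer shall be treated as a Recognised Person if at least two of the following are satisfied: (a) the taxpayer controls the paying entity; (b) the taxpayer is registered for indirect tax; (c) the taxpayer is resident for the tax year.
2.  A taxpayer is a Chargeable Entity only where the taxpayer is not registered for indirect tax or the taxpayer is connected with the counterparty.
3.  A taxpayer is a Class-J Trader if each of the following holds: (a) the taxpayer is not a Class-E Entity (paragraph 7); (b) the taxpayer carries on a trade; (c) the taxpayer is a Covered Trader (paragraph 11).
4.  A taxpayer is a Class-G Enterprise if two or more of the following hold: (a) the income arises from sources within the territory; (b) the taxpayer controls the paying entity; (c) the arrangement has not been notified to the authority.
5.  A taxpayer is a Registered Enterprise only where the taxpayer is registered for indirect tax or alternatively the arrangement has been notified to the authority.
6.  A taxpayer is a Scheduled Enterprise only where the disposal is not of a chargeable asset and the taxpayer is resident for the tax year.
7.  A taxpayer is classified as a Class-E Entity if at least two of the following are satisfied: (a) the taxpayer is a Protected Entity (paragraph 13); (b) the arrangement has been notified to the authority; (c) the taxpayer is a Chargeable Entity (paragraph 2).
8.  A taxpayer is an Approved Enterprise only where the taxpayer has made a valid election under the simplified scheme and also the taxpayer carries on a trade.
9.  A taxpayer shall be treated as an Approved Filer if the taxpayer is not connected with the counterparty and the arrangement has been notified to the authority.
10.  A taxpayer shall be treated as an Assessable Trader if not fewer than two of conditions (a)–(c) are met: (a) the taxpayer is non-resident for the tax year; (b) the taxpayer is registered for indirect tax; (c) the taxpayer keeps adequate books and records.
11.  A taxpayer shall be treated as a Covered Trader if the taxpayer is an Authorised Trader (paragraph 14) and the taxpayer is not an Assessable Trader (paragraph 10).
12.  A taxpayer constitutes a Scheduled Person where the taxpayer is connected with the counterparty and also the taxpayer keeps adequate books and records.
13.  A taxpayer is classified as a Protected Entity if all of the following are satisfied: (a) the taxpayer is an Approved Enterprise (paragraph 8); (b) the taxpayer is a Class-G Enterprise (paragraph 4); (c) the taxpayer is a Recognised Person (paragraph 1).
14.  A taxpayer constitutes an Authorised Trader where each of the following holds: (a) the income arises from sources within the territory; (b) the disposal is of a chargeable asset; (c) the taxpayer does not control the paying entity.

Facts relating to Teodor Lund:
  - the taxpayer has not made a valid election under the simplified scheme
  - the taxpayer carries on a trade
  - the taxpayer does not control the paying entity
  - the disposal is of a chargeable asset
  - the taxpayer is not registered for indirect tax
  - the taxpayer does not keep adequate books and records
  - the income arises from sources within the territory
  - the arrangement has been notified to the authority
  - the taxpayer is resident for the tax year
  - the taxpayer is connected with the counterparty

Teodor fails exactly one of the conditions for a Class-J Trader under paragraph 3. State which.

Class-E Entity

Under paragraph 8: the taxpayer has made a valid election under the simplified scheme? no; and the taxpayer carries on a trade? yes. So the taxpayer is not an Approved Enterprise.
Under paragraph 4: the income arises from sources within the territory? yes; the taxpayer controls the paying entity? no; the arrangement has not been notified to the authority? no — 1 of 3 hold (need ≥2) → not satisfied.
Under paragraph 1: the taxpayer controls the paying entity? no; the taxpayer is registered for indirect tax? no; the taxpayer is resident for the tax year? yes — 1 of 3 hold (need ≥2) → not satisfied.
Under paragraph 13: Approved Enterprise (paragraph 8)? no; and Class-G Enterprise (paragraph 4)? no; and Recognised Person (paragraph 1)? no. So the taxpayer is not a Protected Entity.
Under paragraph 2: the taxpayer is not registered for indirect tax? yes; or the taxpayer is connected with the counterparty? yes. So the taxpayer is a Chargeable Entity.
Under paragraph 7: Protected Entity (paragraph 13)? no; the arrangement has been notified to the authority? yes; Chargeable Entity (paragraph 2)? yes — 2 of 3 hold (need ≥2) → satisfied.
Under paragraph 14: the income arises from sources within the territory? yes; and the disposal is of a chargeable asset? yes; and the taxpayer does not control the paying entity? yes. So the taxpayer is an Authorised Trader.
Under paragraph 10: the taxpayer is non-resident for the tax year? no; the taxpayer is registered for indirect tax? no; the taxpayer keeps adequate books and records? no — 0 of 3 hold (need ≥2) → not satisfied.
Under paragraph 11: Authorised Trader (paragraph 14)? yes; and not an Assessable Trader (paragraph 10)? yes. So the taxpayer is a Covered Trader.
Under paragraph 3: not a Class-E Entity (paragraph 7)? no; and the taxpayer carries on a trade? yes; and Covered Trader (paragraph 11)? yes. So the taxpayer is not a Class-J Trader.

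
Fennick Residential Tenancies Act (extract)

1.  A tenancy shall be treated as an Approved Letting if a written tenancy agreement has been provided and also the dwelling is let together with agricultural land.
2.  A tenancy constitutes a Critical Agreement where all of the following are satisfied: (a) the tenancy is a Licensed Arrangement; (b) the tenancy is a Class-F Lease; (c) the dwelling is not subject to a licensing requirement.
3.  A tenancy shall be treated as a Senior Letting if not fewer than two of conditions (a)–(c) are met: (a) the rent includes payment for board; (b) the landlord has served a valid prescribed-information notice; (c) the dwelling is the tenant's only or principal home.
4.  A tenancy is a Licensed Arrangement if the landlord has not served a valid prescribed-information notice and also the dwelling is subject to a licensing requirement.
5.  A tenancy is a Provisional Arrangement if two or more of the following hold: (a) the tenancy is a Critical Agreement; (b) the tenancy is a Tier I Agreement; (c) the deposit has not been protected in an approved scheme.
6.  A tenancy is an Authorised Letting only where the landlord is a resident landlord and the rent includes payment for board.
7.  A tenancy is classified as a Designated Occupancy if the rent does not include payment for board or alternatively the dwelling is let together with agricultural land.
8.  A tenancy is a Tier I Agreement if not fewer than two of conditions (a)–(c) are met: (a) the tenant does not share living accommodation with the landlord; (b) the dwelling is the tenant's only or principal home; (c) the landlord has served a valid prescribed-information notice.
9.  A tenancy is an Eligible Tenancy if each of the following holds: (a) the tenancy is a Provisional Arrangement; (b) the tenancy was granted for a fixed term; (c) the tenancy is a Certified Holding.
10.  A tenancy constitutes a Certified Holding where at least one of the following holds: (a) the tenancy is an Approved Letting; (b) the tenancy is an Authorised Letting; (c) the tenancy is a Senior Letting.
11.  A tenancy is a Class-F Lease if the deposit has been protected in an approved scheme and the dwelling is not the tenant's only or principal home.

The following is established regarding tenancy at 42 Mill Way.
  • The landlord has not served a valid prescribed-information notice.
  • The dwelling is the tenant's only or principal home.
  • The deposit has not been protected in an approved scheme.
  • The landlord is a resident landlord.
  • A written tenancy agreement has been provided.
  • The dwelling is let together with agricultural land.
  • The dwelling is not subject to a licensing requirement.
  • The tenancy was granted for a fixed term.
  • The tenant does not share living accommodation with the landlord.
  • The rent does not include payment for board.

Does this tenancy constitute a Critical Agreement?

Under paragraph 4: the landlord has not served a valid prescribed-information notice? yes; and the dwelling is subject to a licensing requirement? no. So the tenancy is not a Licensed Arrangement.
Under paragraph 11: the deposit has been protected in an approved scheme? no; and the dwelling is not the tenant's only or principal home? no. So the tenancy is not a Class-F Lease.
Under paragraph 2: Licensed Arrangement (paragraph 4)? no; and Class-F Lease (paragraph 11)? no; and the dwelling is not subject to a licensing requirement? yes. So the tenancy is not a Critical Agreement.

No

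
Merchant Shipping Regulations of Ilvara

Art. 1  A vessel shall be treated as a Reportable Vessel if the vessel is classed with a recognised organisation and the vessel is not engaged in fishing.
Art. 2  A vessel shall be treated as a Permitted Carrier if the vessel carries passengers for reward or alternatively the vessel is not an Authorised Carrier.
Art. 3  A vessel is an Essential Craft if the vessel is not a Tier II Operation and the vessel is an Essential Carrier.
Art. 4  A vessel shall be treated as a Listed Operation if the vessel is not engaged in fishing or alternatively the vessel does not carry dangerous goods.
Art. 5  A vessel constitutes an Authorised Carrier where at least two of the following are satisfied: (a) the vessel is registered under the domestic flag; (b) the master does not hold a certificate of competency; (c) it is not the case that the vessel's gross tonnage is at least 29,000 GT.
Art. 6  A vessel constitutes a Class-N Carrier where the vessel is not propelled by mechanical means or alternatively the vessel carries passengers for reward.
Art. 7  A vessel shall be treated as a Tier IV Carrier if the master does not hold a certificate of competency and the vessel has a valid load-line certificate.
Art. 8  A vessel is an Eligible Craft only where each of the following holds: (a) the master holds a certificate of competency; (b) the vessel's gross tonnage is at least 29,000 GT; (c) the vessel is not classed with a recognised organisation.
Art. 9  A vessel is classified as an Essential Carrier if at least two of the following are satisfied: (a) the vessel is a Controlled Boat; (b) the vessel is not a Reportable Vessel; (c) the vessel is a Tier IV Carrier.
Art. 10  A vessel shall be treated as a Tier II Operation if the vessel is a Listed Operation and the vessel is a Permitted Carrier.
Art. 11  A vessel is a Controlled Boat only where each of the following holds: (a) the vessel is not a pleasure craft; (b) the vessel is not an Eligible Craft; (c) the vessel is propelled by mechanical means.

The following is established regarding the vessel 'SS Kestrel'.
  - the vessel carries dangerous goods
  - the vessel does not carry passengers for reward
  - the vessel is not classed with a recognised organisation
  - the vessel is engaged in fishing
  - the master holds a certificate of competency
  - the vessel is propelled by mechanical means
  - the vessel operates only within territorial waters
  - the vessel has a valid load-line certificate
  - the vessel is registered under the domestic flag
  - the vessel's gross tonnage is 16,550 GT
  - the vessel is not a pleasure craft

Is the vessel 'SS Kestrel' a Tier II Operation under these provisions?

No

Under article 4: the vessel is not engaged in fishing? no; or the vessel does not carry dangerous goods? no. So the vessel is not a Listed Operation.
Under article 5: the vessel is registered under the domestic flag? yes; the master does not hold a certificate of competency? no; vessel's gross tonnage: 16,550 GT ≥ 29,000 GT? no, so negated condition yes — 2 of 3 hold (need ≥2) → satisfied.
Under article 2: the vessel carries passengers for reward? no; or not an Authorised Carrier (article 5)? no. So the vessel is not a Permitted Carrier.
Under article 10: Listed Operation (article 4)? no; and Permitted Carrier (article 2)? no. So the vessel is not a Tier II Operation.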